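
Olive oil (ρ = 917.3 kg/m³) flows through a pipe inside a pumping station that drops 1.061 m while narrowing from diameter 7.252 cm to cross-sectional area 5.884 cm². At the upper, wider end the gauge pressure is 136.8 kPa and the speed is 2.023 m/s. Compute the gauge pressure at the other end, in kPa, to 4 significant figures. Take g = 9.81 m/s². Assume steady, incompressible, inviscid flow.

Continuity gives A₁v₁ = A₂v₂, so v₂ = (41.31 cm²)/(5.884 cm²) × 2.023 m/s = 14.20 m/s.
Energy conservation along the streamline gives P₂ = P₁ − ½ρ(v₂² − v₁²) − ρg(h₂ − h₁).
P₂ = 136800 + ½·917.3·(2.023² − 14.20²) − 917.3·9.81·(−1.061) = 136800 + (-90620) − (-9548) = 55730 Pa.

P₂ = 55.73 kPa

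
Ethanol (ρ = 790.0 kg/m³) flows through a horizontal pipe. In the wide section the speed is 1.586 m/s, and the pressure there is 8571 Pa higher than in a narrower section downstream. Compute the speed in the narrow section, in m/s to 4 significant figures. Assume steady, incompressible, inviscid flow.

v₂ ≈ 4.921 m/s

With h₁ = h₂, rearranging Bernoulli gives v₂ = √(v₁² + 2ΔP/ρ).
v₂ = √(1.586² + 2·8571/790.0) = √(2.515 + 21.70) = 4.921 m/s.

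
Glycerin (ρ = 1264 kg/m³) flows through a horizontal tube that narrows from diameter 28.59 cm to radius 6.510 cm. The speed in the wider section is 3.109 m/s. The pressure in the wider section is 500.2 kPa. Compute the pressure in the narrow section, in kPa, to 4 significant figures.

P₂ = 364.3 kPa

The volume flow rate is constant, so v₂ = (A₁/A₂)v₁ = (642.0/133.1)·3.109 = 14.99 m/s.
The pipe is horizontal, so Bernoulli reduces to P₁ + ½ρv₁² = P₂ + ½ρv₂².
P₂ = P₁ − ½ρ(v₂² − v₁²) = 500200 − ½·1264·(14.99² − 3.109²) = 500200 − 135900 = 364300 Pa.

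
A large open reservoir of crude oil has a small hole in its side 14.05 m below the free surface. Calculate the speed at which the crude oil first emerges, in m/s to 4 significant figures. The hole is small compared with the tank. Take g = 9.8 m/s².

16.59 m/s

Bernoulli from surface to hole (P equal, v_surface ≈ 0): v = √(2gh) = √(2×9.8×14.05) = 16.59 m/s.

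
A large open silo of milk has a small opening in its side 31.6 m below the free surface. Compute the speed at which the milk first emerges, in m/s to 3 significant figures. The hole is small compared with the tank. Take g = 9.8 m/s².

Torricelli's result v = √(2gh) gives v = √(2·9.8·31.6) = 24.9 m/s.

24.9 m/s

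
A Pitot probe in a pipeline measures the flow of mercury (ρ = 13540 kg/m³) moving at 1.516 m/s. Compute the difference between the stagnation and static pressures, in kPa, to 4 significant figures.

ΔP ≈ 15.56 kPa

At the stagnation point the flow is brought to rest, so Bernoulli gives P_stag − P_static = ½ρv².
ΔP = ½·13540·1.516² = 15560 Pa.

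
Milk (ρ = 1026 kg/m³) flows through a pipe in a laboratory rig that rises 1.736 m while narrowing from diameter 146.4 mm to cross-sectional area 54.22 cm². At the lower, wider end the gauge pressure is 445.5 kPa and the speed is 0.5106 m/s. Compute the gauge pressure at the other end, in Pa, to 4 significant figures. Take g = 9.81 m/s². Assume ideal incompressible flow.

Continuity gives A₁v₁ = A₂v₂, so v₂ = (168.3 cm²)/(54.22 cm²) × 0.5106 m/s = 1.585 m/s.
Energy conservation along the streamline gives P₂ = P₁ − ½ρ(v₂² − v₁²) − ρg(h₂ − h₁).
P₂ = 445500 + ½·1026·(0.5106² − 1.585²) − 1026·9.81·(+1.736) = 445500 + (-1155) − (17470) = 426900 Pa.

P₂ = 426900 Pa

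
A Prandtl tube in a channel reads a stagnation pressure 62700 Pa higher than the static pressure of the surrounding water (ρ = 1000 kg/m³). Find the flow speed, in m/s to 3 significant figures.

At the stagnation point the flow is brought to rest, so Bernoulli gives P_stag − P_static = ½ρv².
v = √(2ΔP/ρ) = √(2·62700/1000) = 11.2 m/s.

v = 11.2 m/s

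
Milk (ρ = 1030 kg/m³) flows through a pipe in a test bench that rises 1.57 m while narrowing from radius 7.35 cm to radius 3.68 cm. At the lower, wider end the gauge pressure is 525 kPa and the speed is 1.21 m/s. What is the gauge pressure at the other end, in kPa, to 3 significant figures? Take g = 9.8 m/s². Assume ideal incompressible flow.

P₂ = 498 kPa

By continuity, v₂ = v₁·A₁/A₂ = 1.21·(170/42.5) = 4.83 m/s.
Applying Bernoulli between the two ends and solving for P₂: P₂ = P₁ + ½ρ(v₁² − v₂²) − ρgΔh.
P₂ = 525000 + ½·1030·(1.21² − 4.83²) − 1030·9.8·(+1.57) = 525000 + (-11200) − (15800) = 498000 Pa.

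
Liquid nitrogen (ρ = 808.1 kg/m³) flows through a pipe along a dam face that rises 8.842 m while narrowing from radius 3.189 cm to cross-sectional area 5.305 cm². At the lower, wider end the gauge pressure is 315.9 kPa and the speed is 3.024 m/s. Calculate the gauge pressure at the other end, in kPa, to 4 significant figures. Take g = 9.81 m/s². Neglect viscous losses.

The volume flow rate is constant, so v₂ = (A₁/A₂)v₁ = (31.95/5.305)·3.024 = 18.21 m/s.
Applying Bernoulli between the two ends and solving for P₂: P₂ = P₁ + ½ρ(v₁² − v₂²) − ρgΔh.
P₂ = 315900 + ½·808.1·(3.024² − 18.21²) − 808.1·9.81·(+8.842) = 315900 + (-130300) − (70090) = 115500 Pa.

P₂ ≈ 115.5 kPa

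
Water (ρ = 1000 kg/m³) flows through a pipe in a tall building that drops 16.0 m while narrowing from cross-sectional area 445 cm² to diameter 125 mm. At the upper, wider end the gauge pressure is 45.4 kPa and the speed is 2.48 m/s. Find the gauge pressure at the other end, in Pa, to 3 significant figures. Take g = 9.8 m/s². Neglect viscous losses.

The volume flow rate is constant, so v₂ = (A₁/A₂)v₁ = (445/123)·2.48 = 8.99 m/s.
Bernoulli: P₁ + ½ρv₁² + ρg h₁ = P₂ + ½ρv₂² + ρg h₂, so P₂ = P₁ + ½ρ(v₁² − v₂²) − ρg(h₂ − h₁).
P₂ = 45400 + ½·1000·(2.48² − 8.99²) − 1000·9.8·(−16.0) = 45400 + (-37400) − (-157000) = 165000 Pa.

165000 Pa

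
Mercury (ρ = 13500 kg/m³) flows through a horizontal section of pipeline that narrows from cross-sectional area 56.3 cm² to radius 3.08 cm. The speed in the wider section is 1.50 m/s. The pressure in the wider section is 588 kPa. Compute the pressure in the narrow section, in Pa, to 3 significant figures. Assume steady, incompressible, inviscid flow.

P₂ ≈ 549000 Pa

Continuity gives A₁v₁ = A₂v₂, so v₂ = (56.3 cm²)/(29.8 cm²) × 1.50 m/s = 2.83 m/s.
Along the horizontal streamline, P + ½ρv² is constant.
P₂ = P₁ − ½ρ(v₂² − v₁²) = 588000 − ½·13500·(2.83² − 1.50²) = 588000 − 39000 = 549000 Pa.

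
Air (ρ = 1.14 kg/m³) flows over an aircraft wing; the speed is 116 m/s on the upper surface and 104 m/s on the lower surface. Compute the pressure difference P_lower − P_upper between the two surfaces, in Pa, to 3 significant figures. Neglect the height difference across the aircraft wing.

Bernoulli (same height): P_lower − P_upper = ½ρ(v_upper² − v_lower²).
ΔP = ½·1.14·(116² − 104²) = 1500 Pa.

ΔP = 1500 Pa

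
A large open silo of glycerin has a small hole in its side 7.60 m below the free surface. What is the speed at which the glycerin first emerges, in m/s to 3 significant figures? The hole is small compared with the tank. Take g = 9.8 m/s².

v = 12.2 m/s

Bernoulli from surface to hole (P equal, v_surface ≈ 0): v = √(2gh) = √(2×9.8×7.60) = 12.2 m/s.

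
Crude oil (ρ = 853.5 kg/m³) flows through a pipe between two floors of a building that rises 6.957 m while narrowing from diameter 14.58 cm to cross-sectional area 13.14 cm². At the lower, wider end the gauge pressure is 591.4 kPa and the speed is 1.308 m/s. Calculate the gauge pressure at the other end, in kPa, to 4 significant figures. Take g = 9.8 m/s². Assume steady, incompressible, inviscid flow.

P₂ ≈ 416.1 kPa

By continuity, v₂ = v₁·A₁/A₂ = 1.308·(167.0/13.14) = 16.62 m/s.
Applying Bernoulli between the two ends and solving for P₂: P₂ = P₁ + ½ρ(v₁² − v₂²) − ρgΔh.
P₂ = 591400 + ½·853.5·(1.308² − 16.62²) − 853.5·9.8·(+6.957) = 591400 + (-117100) − (58190) = 416100 Pa.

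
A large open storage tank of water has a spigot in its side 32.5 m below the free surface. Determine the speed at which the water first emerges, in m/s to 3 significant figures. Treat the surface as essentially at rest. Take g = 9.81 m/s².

The surface is effectively still and both ends are open, so ½v² = gh and v = √(2·9.81·32.5) = 25.3 m/s.

25.3 m/s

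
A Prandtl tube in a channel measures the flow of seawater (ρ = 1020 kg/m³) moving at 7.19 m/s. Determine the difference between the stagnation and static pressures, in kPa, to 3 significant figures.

The dynamic pressure equals the rise in static pressure at the stagnation point: ΔP = ½ρv².
ΔP = ½·1020·7.19² = 26400 Pa.

26.4 kPa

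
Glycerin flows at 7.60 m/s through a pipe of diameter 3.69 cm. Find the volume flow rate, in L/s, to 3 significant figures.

8.13 L/s

Q = A·v = 0.00107 m² × 7.60 m/s = 0.00813 m³/s.
Converting: 0.00813 m³/s × 1000 = 8.13 L/s.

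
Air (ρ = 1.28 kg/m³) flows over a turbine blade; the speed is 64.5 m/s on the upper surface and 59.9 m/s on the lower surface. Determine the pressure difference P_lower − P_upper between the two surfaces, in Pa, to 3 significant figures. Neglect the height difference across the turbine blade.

ΔP = 366 Pa

The pressure is lower where the speed is higher: ΔP = ½ρ(v_up² − v_low²).
ΔP = ½·1.28·(64.5² − 59.9²) = 366 Pa.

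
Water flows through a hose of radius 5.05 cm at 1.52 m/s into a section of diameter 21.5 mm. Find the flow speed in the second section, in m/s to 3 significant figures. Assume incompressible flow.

By continuity, v₂ = v₁·A₁/A₂ = 1.52·(80.1/3.63) = 33.5 m/s.

v₂ ≈ 33.5 m/s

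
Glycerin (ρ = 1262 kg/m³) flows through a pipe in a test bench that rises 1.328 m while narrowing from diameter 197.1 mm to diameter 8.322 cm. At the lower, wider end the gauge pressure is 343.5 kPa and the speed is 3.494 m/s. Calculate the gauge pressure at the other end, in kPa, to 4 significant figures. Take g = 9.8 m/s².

P₂ ≈ 92.39 kPa

Continuity gives A₁v₁ = A₂v₂, so v₂ = (305.1 cm²)/(54.39 cm²) × 3.494 m/s = 19.60 m/s.
Applying Bernoulli between the two ends and solving for P₂: P₂ = P₁ + ½ρ(v₁² − v₂²) − ρgΔh.
P₂ = 343500 + ½·1262·(3.494² − 19.60²) − 1262·9.8·(+1.328) = 343500 + (-234700) − (16420) = 92390 Pa.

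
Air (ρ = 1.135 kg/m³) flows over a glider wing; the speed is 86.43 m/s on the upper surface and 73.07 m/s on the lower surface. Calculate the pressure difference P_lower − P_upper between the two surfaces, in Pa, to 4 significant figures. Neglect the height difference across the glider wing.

1209 Pa

Bernoulli (same height): P_lower − P_upper = ½ρ(v_upper² − v_lower²).
ΔP = ½·1.135·(86.43² − 73.07²) = 1209 Pa.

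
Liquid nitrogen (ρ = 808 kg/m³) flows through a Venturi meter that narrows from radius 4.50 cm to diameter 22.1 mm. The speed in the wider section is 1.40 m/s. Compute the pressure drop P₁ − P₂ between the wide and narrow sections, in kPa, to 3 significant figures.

217 kPa

The volume flow rate is constant, so v₂ = (A₁/A₂)v₁ = (63.6/3.84)·1.40 = 23.2 m/s.
With no height change, Bernoulli's equation is P₁ + ½ρv₁² = P₂ + ½ρv₂².
P₁ − P₂ = ½·808·(23.2² − 1.40²) = ½·808·537 = 217000 Pa.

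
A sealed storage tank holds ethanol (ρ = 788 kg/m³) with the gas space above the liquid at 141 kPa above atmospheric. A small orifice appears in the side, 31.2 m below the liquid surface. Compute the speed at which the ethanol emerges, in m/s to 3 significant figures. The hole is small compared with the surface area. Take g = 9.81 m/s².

31.1 m/s

Take point 1 at the surface (v₁ ≈ 0) and point 2 at the hole (at atmospheric pressure). Bernoulli: P₁ + ρg h = P_atm + ½ρv₂².
With P₁ − P_atm = 141000 Pa, v₂ = √(2gh + 2ΔP/ρ) = √(2·9.81·31.2 + 2·141000/788) = 31.1 m/s.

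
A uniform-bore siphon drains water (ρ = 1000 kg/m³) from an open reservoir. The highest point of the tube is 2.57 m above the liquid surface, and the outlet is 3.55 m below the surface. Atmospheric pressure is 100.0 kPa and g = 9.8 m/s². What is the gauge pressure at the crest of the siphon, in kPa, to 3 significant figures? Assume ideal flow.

The outlet speed comes from Torricelli: v = √(2g·3.55) = 8.34 m/s.
The bore is uniform, so the speed at the crest is the same v. Bernoulli surface→crest: P_atm = P_top + ½ρv² + ρg·h_top.
P_top = 100000 − ½·1000·8.34² − 1000·9.8·2.57 = 40000 Pa. So P_gauge = P_top − P_atm = -60000 Pa.

P_gauge ≈ -60.0 kPa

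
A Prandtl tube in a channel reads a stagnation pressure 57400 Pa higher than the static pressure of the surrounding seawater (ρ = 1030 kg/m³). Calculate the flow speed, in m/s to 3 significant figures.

The dynamic pressure equals the rise in static pressure at the stagnation point: ΔP = ½ρv².
v = √(2ΔP/ρ) = √(2·57400/1030) = 10.6 m/s.

10.6 m/s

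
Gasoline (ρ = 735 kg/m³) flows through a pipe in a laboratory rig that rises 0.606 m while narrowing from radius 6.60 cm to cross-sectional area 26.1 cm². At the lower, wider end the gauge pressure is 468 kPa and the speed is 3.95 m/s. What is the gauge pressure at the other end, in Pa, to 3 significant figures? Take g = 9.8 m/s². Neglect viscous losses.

The volume flow rate is constant, so v₂ = (A₁/A₂)v₁ = (137/26.1)·3.95 = 20.7 m/s.
Applying Bernoulli between the two ends and solving for P₂: P₂ = P₁ + ½ρ(v₁² − v₂²) − ρgΔh.
P₂ = 468000 + ½·735·(3.95² − 20.7²) − 735·9.8·(+0.606) = 468000 + (-152000) − (4370) = 312000 Pa.

312000 Pa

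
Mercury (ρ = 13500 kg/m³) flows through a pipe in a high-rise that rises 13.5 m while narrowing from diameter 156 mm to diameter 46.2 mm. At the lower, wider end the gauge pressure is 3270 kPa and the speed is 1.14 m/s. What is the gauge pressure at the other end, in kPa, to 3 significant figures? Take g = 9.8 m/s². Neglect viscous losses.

P₂ ≈ 352 kPa

By continuity, v₂ = v₁·A₁/A₂ = 1.14·(191/16.8) = 13.0 m/s.
Applying Bernoulli between the two ends and solving for P₂: P₂ = P₁ + ½ρ(v₁² − v₂²) − ρgΔh.
P₂ = 3270000 + ½·13500·(1.14² − 13.0²) − 13500·9.8·(+13.5) = 3270000 + (-1130000) − (1790000) = 352000 Pa.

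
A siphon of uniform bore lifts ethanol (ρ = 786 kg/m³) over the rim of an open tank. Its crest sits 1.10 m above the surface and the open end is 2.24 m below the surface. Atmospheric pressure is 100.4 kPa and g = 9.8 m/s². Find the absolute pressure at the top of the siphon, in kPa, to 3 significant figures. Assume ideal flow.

P_top ≈ 74.7 kPa

From the surface to the outlet (both open to atmosphere, surface at rest): v = √(2g·h_out) = √(2·9.8·2.24) = 6.63 m/s.
With constant cross-section the crest speed equals v; applying Bernoulli from the surface up to the crest, P_top = P_atm − ½ρv² − ρg·h_top.
P_top = 100400 − ½·786·6.63² − 786·9.8·1.10 = 74700 Pa.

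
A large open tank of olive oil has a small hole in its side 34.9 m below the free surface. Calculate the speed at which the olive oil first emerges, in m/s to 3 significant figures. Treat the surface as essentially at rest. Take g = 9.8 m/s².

Bernoulli from surface to hole (P equal, v_surface ≈ 0): v = √(2gh) = √(2×9.8×34.9) = 26.2 m/s.

v = 26.2 m/s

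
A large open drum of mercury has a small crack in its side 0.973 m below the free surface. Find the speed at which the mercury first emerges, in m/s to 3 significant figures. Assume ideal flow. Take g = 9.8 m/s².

4.37 m/s

The surface is effectively still and both ends are open, so ½v² = gh and v = √(2·9.8·0.973) = 4.37 m/s.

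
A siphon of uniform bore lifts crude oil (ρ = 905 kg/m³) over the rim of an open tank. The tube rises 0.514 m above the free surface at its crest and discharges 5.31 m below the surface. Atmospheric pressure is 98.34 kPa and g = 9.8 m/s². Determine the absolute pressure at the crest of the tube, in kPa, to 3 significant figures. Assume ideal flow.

P_top ≈ 46.7 kPa

From the surface to the outlet (both open to atmosphere, surface at rest): v = √(2g·h_out) = √(2·9.8·5.31) = 10.2 m/s.
The bore is uniform, so the speed at the crest is the same v. Bernoulli surface→crest: P_atm = P_top + ½ρv² + ρg·h_top.
P_top = 98340 − ½·905·10.2² − 905·9.8·0.514 = 46700 Pa.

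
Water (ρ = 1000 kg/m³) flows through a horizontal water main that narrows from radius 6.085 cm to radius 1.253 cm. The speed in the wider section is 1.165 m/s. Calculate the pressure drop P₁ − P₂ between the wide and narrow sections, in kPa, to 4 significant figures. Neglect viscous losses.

Continuity gives A₁v₁ = A₂v₂, so v₂ = (116.3 cm²)/(4.932 cm²) × 1.165 m/s = 27.48 m/s.
The pipe is horizontal, so Bernoulli reduces to P₁ + ½ρv₁² = P₂ + ½ρv₂².
P₁ − P₂ = ½·1000·(27.48² − 1.165²) = ½·1000·753.5 = 376800 Pa.

ΔP = 376.8 kPa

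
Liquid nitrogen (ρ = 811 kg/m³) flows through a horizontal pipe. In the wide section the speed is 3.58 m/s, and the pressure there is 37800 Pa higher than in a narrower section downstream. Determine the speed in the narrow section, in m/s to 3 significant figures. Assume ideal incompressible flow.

v₂ = 10.3 m/s

With h₁ = h₂, rearranging Bernoulli gives v₂ = √(v₁² + 2ΔP/ρ).
v₂ = √(3.58² + 2·37800/811) = √(12.8 + 93.2) = 10.3 m/s.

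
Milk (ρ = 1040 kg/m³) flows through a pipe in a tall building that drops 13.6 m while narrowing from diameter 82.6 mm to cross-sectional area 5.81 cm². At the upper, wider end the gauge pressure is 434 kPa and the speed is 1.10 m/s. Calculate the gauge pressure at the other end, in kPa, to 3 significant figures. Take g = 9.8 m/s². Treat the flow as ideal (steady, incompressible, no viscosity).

By continuity, v₂ = v₁·A₁/A₂ = 1.10·(53.6/5.81) = 10.1 m/s.
Applying Bernoulli between the two ends and solving for P₂: P₂ = P₁ + ½ρ(v₁² − v₂²) − ρgΔh.
P₂ = 434000 + ½·1040·(1.10² − 10.1²) − 1040·9.8·(−13.6) = 434000 + (-52900) − (-139000) = 520000 Pa.

P₂ ≈ 520 kPa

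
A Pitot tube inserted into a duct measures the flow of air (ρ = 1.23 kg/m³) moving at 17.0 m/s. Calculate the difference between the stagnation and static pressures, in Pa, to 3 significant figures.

178 Pa

Bernoulli between the free stream and the stagnation point: ½ρv² = P_stag − P_static.
ΔP = ½·1.23·17.0² = 178 Pa.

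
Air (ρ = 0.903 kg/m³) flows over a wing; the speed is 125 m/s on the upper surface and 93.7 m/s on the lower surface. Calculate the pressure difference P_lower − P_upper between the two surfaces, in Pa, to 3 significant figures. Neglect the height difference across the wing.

Bernoulli (same height): P_lower − P_upper = ½ρ(v_upper² − v_lower²).
ΔP = ½·0.903·(125² − 93.7²) = 3090 Pa.

3090 Pa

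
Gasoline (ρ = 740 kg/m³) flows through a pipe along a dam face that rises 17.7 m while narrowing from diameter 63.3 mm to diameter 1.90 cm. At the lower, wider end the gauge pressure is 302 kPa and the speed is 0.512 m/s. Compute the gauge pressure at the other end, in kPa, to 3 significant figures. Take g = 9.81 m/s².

The volume flow rate is constant, so v₂ = (A₁/A₂)v₁ = (31.5/2.84)·0.512 = 5.68 m/s.
Bernoulli: P₁ + ½ρv₁² + ρg h₁ = P₂ + ½ρv₂² + ρg h₂, so P₂ = P₁ + ½ρ(v₁² − v₂²) − ρg(h₂ − h₁).
P₂ = 302000 + ½·740·(0.512² − 5.68²) − 740·9.81·(+17.7) = 302000 + (-11900) − (128000) = 162000 Pa.

P₂ ≈ 162 kPa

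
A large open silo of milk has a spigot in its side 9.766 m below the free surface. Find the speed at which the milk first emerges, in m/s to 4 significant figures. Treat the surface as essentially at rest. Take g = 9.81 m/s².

With the surface at rest and both surface and jet at atmospheric pressure, Bernoulli gives ρg h = ½ρv², so v = √(2gh) = √(2·9.81·9.766) = 13.84 m/s.

v = 13.84 m/s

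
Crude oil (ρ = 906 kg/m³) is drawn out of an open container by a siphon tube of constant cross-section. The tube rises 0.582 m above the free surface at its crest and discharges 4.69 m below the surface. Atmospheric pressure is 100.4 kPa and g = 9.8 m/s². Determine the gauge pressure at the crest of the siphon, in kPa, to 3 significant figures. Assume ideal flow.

From the surface to the outlet (both open to atmosphere, surface at rest): v = √(2g·h_out) = √(2·9.8·4.69) = 9.59 m/s.
With constant cross-section the crest speed equals v; applying Bernoulli from the surface up to the crest, P_top = P_atm − ½ρv² − ρg·h_top.
P_top = 100400 − ½·906·9.59² − 906·9.8·0.582 = 53600 Pa. So P_gauge = P_top − P_atm = -46800 Pa.

P_gauge ≈ -46.8 kPa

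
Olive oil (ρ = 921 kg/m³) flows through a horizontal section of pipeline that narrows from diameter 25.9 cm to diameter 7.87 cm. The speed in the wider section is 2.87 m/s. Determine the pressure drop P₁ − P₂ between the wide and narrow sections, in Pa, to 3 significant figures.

ΔP ≈ 441000 Pa

Mass conservation (A₁v₁ = A₂v₂) gives v₂ = 2.87 × 527/48.6 = 31.1 m/s.
Along the horizontal streamline, P + ½ρv² is constant.
P₁ − P₂ = ½·921·(31.1² − 2.87²) = ½·921·958 = 441000 Pa.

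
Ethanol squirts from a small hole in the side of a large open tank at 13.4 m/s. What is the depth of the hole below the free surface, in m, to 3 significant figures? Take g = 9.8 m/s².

Inverting v = √(2gh) gives h = v² / 2g.
h = 13.4²/(2·9.8) = 180/19.60 = 9.16 m.

h ≈ 9.16 m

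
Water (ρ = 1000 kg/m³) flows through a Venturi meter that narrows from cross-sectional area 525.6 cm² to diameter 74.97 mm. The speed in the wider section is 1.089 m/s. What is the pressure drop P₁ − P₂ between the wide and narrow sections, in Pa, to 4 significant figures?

83470 Pa

Mass conservation (A₁v₁ = A₂v₂) gives v₂ = 1.089 × 525.6/44.14 = 12.97 m/s.
With no height change, Bernoulli's equation is P₁ + ½ρv₁² = P₂ + ½ρv₂².
P₁ − P₂ = ½·1000·(12.97² − 1.089²) = ½·1000·166.9 = 83470 Pa.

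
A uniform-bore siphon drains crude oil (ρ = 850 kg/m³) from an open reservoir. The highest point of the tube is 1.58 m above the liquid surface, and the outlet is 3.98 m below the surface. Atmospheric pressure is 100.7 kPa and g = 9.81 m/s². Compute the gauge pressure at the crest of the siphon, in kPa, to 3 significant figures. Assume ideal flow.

P_gauge ≈ -46.4 kPa

Bernoulli surface→outlet gives ½v² = g·h_out, so v = √(2·9.81·3.98) = 8.84 m/s.
Continuity keeps v the same throughout the tube; from surface to crest, P_atm + 0 = P_top + ½ρv² + ρg·h_top.
P_top = 100700 − ½·850·8.84² − 850·9.81·1.58 = 54300 Pa. So P_gauge = P_top − P_atm = -46400 Pa.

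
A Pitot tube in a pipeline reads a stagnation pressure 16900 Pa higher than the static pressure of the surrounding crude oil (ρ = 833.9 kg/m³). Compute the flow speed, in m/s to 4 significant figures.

The dynamic pressure equals the rise in static pressure at the stagnation point: ΔP = ½ρv².
v = √(2ΔP/ρ) = √(2·16900/833.9) = 6.367 m/s.

v ≈ 6.367 m/s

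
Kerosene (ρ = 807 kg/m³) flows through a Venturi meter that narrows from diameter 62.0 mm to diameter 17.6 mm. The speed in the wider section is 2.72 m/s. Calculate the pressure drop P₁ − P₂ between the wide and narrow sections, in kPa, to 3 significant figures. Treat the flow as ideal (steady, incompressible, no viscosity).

The volume flow rate is constant, so v₂ = (A₁/A₂)v₁ = (30.2/2.43)·2.72 = 33.8 m/s.
The pipe is horizontal, so Bernoulli reduces to P₁ + ½ρv₁² = P₂ + ½ρv₂².
P₁ − P₂ = ½·807·(33.8² − 2.72²) = ½·807·1130 = 457000 Pa.

ΔP = 457 kPa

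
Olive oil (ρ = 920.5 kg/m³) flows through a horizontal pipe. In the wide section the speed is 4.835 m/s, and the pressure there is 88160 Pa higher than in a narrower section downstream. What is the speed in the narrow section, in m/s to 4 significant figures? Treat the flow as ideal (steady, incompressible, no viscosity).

v₂ ≈ 14.66 m/s

Horizontal Bernoulli: P₁ + ½ρv₁² = P₂ + ½ρv₂², so v₂² = v₁² + 2(P₁ − P₂)/ρ.
v₂ = √(4.835² + 2·88160/920.5) = √(23.38 + 191.5) = 14.66 m/s.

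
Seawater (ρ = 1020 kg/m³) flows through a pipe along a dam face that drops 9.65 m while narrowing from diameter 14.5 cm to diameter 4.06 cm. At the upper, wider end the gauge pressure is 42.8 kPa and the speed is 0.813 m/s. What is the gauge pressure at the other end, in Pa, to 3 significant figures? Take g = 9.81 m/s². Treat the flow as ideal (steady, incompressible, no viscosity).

Continuity gives A₁v₁ = A₂v₂, so v₂ = (165 cm²)/(12.9 cm²) × 0.813 m/s = 10.4 m/s.
Bernoulli: P₁ + ½ρv₁² + ρg h₁ = P₂ + ½ρv₂² + ρg h₂, so P₂ = P₁ + ½ρ(v₁² − v₂²) − ρg(h₂ − h₁).
P₂ = 42800 + ½·1020·(0.813² − 10.4²) − 1020·9.81·(−9.65) = 42800 + (-54500) − (-96600) = 84900 Pa.

P₂ = 84900 Pa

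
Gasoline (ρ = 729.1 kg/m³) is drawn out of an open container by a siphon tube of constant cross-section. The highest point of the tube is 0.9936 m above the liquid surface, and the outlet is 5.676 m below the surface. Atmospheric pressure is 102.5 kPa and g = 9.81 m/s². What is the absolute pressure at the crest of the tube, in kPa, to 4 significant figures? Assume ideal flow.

The outlet speed comes from Torricelli: v = √(2g·5.676) = 10.55 m/s.
With constant cross-section the crest speed equals v; applying Bernoulli from the surface up to the crest, P_top = P_atm − ½ρv² − ρg·h_top.
P_top = 102500 − ½·729.1·10.55² − 729.1·9.81·0.9936 = 54800 Pa.

54.80 kPa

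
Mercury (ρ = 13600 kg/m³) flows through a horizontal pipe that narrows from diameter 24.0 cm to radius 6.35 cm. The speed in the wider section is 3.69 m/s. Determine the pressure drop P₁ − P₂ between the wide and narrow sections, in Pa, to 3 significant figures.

ΔP ≈ 1090000 Pa

The volume flow rate is constant, so v₂ = (A₁/A₂)v₁ = (452/127)·3.69 = 13.2 m/s.
With no height change, Bernoulli's equation is P₁ + ½ρv₁² = P₂ + ½ρv₂².
P₁ − P₂ = ½·13600·(13.2² − 3.69²) = ½·13600·160 = 1090000 Pa.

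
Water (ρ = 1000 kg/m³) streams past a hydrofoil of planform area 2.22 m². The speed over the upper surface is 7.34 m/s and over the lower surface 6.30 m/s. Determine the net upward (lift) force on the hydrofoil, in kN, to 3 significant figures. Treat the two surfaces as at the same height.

From P + ½ρv² = const at equal height, P_low − P_up = ½ρ(v_up² − v_low²).
ΔP = ½·1000·(7.34² − 6.30²) = 7090 Pa.
Lift = ΔP · A = 7090 × 2.22 = 15700 N.

F ≈ 15.7 kN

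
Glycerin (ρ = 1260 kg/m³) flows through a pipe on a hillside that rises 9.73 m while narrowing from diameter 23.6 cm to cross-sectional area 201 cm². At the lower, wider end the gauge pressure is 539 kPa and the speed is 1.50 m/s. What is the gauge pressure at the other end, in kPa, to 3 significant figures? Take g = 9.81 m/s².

Mass conservation (A₁v₁ = A₂v₂) gives v₂ = 1.50 × 437/201 = 3.26 m/s.
Bernoulli: P₁ + ½ρv₁² + ρg h₁ = P₂ + ½ρv₂² + ρg h₂, so P₂ = P₁ + ½ρ(v₁² − v₂²) − ρg(h₂ − h₁).
P₂ = 539000 + ½·1260·(1.50² − 3.26²) − 1260·9.81·(+9.73) = 539000 + (-5300) − (120000) = 413000 Pa.

P₂ ≈ 413 kPa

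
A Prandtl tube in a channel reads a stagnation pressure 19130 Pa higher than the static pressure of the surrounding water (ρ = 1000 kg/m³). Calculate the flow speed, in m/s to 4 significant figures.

v ≈ 6.185 m/s

Bernoulli between the free stream and the stagnation point: ½ρv² = P_stag − P_static.
v = √(2ΔP/ρ) = √(2·19130/1000) = 6.185 m/s.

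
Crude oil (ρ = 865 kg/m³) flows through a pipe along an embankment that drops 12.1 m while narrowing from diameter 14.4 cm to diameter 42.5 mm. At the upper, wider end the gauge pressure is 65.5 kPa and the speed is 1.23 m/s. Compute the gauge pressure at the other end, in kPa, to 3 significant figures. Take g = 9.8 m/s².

P₂ ≈ 82.5 kPa

Continuity gives A₁v₁ = A₂v₂, so v₂ = (163 cm²)/(14.2 cm²) × 1.23 m/s = 14.1 m/s.
Energy conservation along the streamline gives P₂ = P₁ − ½ρ(v₂² − v₁²) − ρg(h₂ − h₁).
P₂ = 65500 + ½·865·(1.23² − 14.1²) − 865·9.8·(−12.1) = 65500 + (-85600) − (-103000) = 82500 Pa.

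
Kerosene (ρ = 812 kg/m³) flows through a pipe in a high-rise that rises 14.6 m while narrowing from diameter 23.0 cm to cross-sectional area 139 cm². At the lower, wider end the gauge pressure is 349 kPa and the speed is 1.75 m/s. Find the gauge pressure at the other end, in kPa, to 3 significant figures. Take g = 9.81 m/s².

223 kPa

By continuity, v₂ = v₁·A₁/A₂ = 1.75·(415/139) = 5.23 m/s.
Bernoulli: P₁ + ½ρv₁² + ρg h₁ = P₂ + ½ρv₂² + ρg h₂, so P₂ = P₁ + ½ρ(v₁² − v₂²) − ρg(h₂ − h₁).
P₂ = 349000 + ½·812·(1.75² − 5.23²) − 812·9.81·(+14.6) = 349000 + (-9870) − (116000) = 223000 Pa.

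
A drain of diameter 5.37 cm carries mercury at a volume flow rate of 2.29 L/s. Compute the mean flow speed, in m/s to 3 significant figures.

v ≈ 1.01 m/s

Q = 2.29 L/s = 0.00229 m³/s.
v = Q/A = 0.00229 / 0.00226 = 1.01 m/s.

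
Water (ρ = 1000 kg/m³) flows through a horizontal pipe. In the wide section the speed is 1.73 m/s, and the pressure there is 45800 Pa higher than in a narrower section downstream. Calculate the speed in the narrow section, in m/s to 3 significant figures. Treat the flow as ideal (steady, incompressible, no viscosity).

v₂ ≈ 9.73 m/s

With h₁ = h₂, rearranging Bernoulli gives v₂ = √(v₁² + 2ΔP/ρ).
v₂ = √(1.73² + 2·45800/1000) = √(2.99 + 91.6) = 9.73 m/s.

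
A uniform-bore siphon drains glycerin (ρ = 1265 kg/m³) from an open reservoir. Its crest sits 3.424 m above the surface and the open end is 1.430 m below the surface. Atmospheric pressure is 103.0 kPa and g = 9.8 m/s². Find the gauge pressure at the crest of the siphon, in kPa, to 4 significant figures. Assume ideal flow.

The outlet speed comes from Torricelli: v = √(2g·1.430) = 5.294 m/s.
With constant cross-section the crest speed equals v; applying Bernoulli from the surface up to the crest, P_top = P_atm − ½ρv² − ρg·h_top.
P_top = 103000 − ½·1265·5.294² − 1265·9.8·3.424 = 42820 Pa. So P_gauge = P_top − P_atm = -60180 Pa.

P_gauge ≈ -60.18 kPa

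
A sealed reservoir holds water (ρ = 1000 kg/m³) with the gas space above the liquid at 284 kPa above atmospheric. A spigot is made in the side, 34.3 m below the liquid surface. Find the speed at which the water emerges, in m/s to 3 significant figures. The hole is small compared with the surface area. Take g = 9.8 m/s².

35.2 m/s

Take point 1 at the surface (v₁ ≈ 0) and point 2 at the hole (at atmospheric pressure). Bernoulli: P₁ + ρg h = P_atm + ½ρv₂².
With P₁ − P_atm = 284000 Pa, v₂ = √(2gh + 2ΔP/ρ) = √(2·9.8·34.3 + 2·284000/1000) = 35.2 m/s.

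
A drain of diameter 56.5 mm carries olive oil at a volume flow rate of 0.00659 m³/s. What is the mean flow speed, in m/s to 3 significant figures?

Q = 0.00659 m³/s = 0.00659 m³/s.
v = Q/A = 0.00659 / 0.00251 = 2.63 m/s.

v ≈ 2.63 m/s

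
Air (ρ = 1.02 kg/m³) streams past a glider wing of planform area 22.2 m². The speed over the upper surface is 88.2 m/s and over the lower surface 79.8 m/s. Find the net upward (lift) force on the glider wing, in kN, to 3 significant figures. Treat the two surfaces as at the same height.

The faster flow above has the lower pressure; Bernoulli (same height) gives ΔP = ½ρ(v_up² − v_low²).
ΔP = ½·1.02·(88.2² − 79.8²) = 720 Pa.
Lift = ΔP · A = 720 × 22.2 = 16000 N.

F ≈ 16.0 kN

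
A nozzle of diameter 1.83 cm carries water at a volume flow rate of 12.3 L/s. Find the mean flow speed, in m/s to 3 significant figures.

Q = 12.3 L/s = 0.0123 m³/s.
v = Q/A = 0.0123 / 0.000263 = 46.8 m/s.

v ≈ 46.8 m/s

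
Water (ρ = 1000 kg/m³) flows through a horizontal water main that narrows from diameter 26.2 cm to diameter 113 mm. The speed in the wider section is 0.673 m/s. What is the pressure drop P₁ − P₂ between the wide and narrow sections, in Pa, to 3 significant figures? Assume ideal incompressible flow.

The volume flow rate is constant, so v₂ = (A₁/A₂)v₁ = (539/100)·0.673 = 3.62 m/s.
Along the horizontal streamline, P + ½ρv² is constant.
P₁ − P₂ = ½·1000·(3.62² − 0.673²) = ½·1000·12.6 = 6320 Pa.

ΔP = 6320 Pa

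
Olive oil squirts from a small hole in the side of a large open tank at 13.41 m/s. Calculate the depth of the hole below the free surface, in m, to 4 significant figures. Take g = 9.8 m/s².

Inverting v = √(2gh) gives h = v² / 2g.
h = 13.41²/(2·9.8) = 179.8/19.60 = 9.175 m.

h ≈ 9.175 m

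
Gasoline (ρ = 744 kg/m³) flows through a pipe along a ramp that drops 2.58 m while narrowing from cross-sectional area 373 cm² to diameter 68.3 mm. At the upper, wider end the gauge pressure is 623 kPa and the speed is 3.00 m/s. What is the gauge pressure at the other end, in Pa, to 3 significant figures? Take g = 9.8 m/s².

The volume flow rate is constant, so v₂ = (A₁/A₂)v₁ = (373/36.6)·3.00 = 30.5 m/s.
Applying Bernoulli between the two ends and solving for P₂: P₂ = P₁ + ½ρ(v₁² − v₂²) − ρgΔh.
P₂ = 623000 + ½·744·(3.00² − 30.5²) − 744·9.8·(−2.58) = 623000 + (-344000) − (-18800) = 298000 Pa.

P₂ = 298000 Pa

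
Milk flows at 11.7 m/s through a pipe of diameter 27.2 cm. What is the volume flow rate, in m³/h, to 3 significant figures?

Q = A·v = 0.0581 m² × 11.7 m/s = 0.680 m³/s.
Converting: 0.680 m³/s × 3600 = 2450 m³/h.

Q ≈ 2450 m³/h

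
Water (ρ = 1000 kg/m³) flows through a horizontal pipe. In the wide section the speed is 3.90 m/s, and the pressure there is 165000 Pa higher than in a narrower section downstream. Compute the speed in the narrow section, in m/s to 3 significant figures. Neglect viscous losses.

Horizontal Bernoulli: P₁ + ½ρv₁² = P₂ + ½ρv₂², so v₂² = v₁² + 2(P₁ − P₂)/ρ.
v₂ = √(3.90² + 2·165000/1000) = √(15.2 + 330) = 18.6 m/s.

18.6 m/s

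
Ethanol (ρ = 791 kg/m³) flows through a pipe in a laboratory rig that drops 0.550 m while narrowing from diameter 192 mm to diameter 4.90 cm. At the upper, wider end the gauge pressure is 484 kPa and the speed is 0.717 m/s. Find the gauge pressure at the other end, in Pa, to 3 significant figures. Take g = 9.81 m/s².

441000 Pa

By continuity, v₂ = v₁·A₁/A₂ = 0.717·(290/18.9) = 11.0 m/s.
Applying Bernoulli between the two ends and solving for P₂: P₂ = P₁ + ½ρ(v₁² − v₂²) − ρgΔh.
P₂ = 484000 + ½·791·(0.717² − 11.0²) − 791·9.81·(−0.550) = 484000 + (-47700) − (-4270) = 441000 Pa.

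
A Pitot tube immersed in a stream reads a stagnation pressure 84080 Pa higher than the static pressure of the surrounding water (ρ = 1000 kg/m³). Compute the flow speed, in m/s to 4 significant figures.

Bernoulli between the free stream and the stagnation point: ½ρv² = P_stag − P_static.
v = √(2ΔP/ρ) = √(2·84080/1000) = 12.97 m/s.

v ≈ 12.97 m/s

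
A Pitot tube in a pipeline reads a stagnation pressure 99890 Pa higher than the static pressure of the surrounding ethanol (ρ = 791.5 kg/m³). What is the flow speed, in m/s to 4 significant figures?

The dynamic pressure equals the rise in static pressure at the stagnation point: ΔP = ½ρv².
v = √(2ΔP/ρ) = √(2·99890/791.5) = 15.89 m/s.

v ≈ 15.89 m/s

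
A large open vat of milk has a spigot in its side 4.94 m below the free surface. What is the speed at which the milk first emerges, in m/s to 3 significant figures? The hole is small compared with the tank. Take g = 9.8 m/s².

The surface is effectively still and both ends are open, so ½v² = gh and v = √(2·9.8·4.94) = 9.84 m/s.

v = 9.84 m/s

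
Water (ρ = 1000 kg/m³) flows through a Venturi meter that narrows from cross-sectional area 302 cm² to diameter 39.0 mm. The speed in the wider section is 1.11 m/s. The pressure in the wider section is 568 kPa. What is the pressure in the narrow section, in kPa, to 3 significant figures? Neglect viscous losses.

By continuity, v₂ = v₁·A₁/A₂ = 1.11·(302/11.9) = 28.1 m/s.
Along the horizontal streamline, P + ½ρv² is constant.
P₂ = P₁ − ½ρ(v₂² − v₁²) = 568000 − ½·1000·(28.1² − 1.11²) = 568000 − 393000 = 175000 Pa.

P₂ ≈ 175 kPa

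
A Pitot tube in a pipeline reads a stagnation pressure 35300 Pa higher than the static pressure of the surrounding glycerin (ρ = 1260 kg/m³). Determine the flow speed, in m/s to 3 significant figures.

7.49 m/s

The dynamic pressure equals the rise in static pressure at the stagnation point: ΔP = ½ρv².
v = √(2ΔP/ρ) = √(2·35300/1260) = 7.49 m/s.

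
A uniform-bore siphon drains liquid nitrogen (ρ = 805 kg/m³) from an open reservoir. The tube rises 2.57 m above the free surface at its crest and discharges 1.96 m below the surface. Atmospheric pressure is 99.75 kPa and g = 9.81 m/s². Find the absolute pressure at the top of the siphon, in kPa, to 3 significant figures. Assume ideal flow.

Bernoulli surface→outlet gives ½v² = g·h_out, so v = √(2·9.81·1.96) = 6.20 m/s.
Continuity keeps v the same throughout the tube; from surface to crest, P_atm + 0 = P_top + ½ρv² + ρg·h_top.
P_top = 99750 − ½·805·6.20² − 805·9.81·2.57 = 64000 Pa.

64.0 kPa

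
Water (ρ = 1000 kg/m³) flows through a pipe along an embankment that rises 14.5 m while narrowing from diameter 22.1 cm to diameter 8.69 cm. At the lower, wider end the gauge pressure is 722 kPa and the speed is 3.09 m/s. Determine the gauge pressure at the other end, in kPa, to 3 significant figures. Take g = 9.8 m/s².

Mass conservation (A₁v₁ = A₂v₂) gives v₂ = 3.09 × 384/59.3 = 20.0 m/s.
Applying Bernoulli between the two ends and solving for P₂: P₂ = P₁ + ½ρ(v₁² − v₂²) − ρgΔh.
P₂ = 722000 + ½·1000·(3.09² − 20.0²) − 1000·9.8·(+14.5) = 722000 + (-195000) − (142000) = 385000 Pa.

P₂ ≈ 385 kPa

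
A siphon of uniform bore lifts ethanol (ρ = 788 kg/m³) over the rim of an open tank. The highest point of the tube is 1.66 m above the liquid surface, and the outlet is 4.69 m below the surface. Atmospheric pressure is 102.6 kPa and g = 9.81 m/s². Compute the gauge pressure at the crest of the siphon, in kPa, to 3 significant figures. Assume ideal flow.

The outlet speed comes from Torricelli: v = √(2g·4.69) = 9.59 m/s.
With constant cross-section the crest speed equals v; applying Bernoulli from the surface up to the crest, P_top = P_atm − ½ρv² − ρg·h_top.
P_top = 102600 − ½·788·9.59² − 788·9.81·1.66 = 53500 Pa. So P_gauge = P_top − P_atm = -49100 Pa.

-49.1 kPa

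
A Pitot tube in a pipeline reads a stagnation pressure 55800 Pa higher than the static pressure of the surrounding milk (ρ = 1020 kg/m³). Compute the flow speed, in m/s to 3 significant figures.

Bernoulli between the free stream and the stagnation point: ½ρv² = P_stag − P_static.
v = √(2ΔP/ρ) = √(2·55800/1020) = 10.5 m/s.

v ≈ 10.5 m/s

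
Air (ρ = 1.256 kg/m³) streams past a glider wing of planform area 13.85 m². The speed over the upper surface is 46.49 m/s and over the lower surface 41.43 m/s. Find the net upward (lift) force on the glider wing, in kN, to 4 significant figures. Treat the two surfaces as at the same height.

3.869 kN

The faster flow above has the lower pressure; Bernoulli (same height) gives ΔP = ½ρ(v_up² − v_low²).
ΔP = ½·1.256·(46.49² − 41.43²) = 279.4 Pa.
Lift = ΔP · A = 279.4 × 13.85 = 3869 N.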